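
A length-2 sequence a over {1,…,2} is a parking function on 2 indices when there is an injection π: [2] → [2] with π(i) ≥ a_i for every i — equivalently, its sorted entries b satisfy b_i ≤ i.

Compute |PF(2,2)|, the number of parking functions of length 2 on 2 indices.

3

#PF = (3−2)·3^(2−1) = 1×3 = 3 (Konheim–Weiss)
One tuple (2,1) → sorted (1,2): b_i ≤ i ∀i, a PF.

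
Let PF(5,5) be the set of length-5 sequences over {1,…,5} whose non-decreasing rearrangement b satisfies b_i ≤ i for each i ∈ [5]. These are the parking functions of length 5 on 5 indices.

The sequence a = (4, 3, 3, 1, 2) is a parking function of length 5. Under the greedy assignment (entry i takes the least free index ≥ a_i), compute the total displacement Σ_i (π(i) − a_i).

2

Σπ(i) = 1+…+5 = 15; Σa = 4+3+3+1+2 = 13; disp = 15−13 = 2.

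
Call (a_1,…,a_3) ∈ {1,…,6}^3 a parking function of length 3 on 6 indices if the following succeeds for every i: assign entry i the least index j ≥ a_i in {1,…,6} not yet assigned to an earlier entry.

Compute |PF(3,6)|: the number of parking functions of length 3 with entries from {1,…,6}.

#PF = (7−3)·7^(3−1) = 4·49 = 196 (Pollak)
E.g. (2,4,6) → sorted (2,4,6): b_i ≤ 3+i ∀i, a PF.

196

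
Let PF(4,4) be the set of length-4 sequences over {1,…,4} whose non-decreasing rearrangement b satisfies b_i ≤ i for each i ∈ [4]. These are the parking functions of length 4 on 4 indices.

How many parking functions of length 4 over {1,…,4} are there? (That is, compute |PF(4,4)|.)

125

|PF(4,4)| = (5−4)·5^(4−1) = 1 · 125 = 125
Check (2,1,2,4) → sorted (1,2,2,4): b_i ≤ i ∀i, a PF.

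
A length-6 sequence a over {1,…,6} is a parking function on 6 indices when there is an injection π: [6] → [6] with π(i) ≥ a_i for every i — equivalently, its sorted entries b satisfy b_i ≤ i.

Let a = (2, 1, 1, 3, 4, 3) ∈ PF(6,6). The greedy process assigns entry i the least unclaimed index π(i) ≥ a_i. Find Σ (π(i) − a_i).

7

Σπ = 21 ({1..6} each once); Σa = 2+1+1+3+4+3 = 14; disp = 21−14 = 7.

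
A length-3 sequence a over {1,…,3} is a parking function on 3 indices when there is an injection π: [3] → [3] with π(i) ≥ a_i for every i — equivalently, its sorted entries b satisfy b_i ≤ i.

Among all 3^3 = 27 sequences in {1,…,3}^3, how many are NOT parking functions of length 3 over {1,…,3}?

|PF| = (3+1−3)·(3+1)^{3−1} = 1 · 16 = 16 (Pollak)
One tuple (3,3,1) → sorted (1,3,3): b_2=3>2, not a PF.
3^3 − 16 = 27 − 16 = 11

11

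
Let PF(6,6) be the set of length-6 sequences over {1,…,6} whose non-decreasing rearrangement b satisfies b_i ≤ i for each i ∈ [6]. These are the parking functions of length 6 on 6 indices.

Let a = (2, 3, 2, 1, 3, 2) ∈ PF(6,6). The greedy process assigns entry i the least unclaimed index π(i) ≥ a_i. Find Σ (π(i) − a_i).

Σπ = 6·7/2 = 21 (π permutes [6]); Σa = 2+3+2+1+3+2 = 13; disp = 21−13 = 8.

8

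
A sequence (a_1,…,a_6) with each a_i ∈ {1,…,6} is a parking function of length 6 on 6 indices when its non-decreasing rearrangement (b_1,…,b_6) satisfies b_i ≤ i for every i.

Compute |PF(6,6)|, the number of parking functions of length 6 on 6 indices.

16807

|PF| = (6+1−6)·(6+1)^{6−1} = 1 · 16807 = 16807 [KW]
One tuple (6,1,1,5,2,3) → sorted (1,1,2,3,5,6): b_i ≤ i ∀i, a PF.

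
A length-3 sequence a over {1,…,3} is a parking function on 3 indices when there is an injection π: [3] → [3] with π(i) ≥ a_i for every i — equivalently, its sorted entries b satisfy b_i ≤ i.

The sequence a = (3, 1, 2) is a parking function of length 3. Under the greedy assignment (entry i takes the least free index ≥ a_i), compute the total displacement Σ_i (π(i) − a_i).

Σπ(i) = 1+…+3 = 6; Σa = 3+1+2 = 6; disp = 6−6 = 0.

0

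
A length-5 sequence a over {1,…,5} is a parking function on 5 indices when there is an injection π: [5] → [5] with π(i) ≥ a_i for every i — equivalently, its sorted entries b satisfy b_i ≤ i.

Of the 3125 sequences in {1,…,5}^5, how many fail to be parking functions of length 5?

1829

Count = (6−5)·6^(5−1) = 1 · 1296 = 1296
One tuple (5,2,3,4,5) → sorted (2,3,4,5,5): b_1=2>1, not a PF.
Total 3125; non-PF = 3125−1296 = 1829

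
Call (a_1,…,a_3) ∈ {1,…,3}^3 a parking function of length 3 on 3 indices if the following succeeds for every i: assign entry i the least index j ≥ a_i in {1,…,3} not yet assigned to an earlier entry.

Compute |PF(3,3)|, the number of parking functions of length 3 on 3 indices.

|PF| = (3−3+1)·(3+1)^(3−1) = 1×16 = 16 (Pollak)
Check (1,2,1) → sorted (1,1,2): b_i ≤ i ∀i, a PF.

16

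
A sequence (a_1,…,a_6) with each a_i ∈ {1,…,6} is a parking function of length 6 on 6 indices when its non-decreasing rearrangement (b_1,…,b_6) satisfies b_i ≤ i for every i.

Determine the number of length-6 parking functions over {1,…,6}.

|PF| = (7−6)·7^(6−1) = 1·16807 = 16807
E.g. (6,2,1,2,2,5) → sorted (1,2,2,2,5,6): b_i ≤ i ∀i, a PF.

16807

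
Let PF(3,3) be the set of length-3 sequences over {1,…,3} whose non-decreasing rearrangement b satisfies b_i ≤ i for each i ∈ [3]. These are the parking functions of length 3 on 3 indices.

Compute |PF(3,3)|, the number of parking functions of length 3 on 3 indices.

Count = (4−3)·4^(3−1) = 1·16 = 16
Check (1,1,2) → sorted (1,1,2): b_i ≤ i ∀i, a PF.

16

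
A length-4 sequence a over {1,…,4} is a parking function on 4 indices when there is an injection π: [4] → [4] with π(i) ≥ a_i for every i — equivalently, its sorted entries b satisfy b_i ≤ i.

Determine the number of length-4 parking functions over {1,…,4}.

Count = (4+1−4)·(4+1)^{4−1} = 1×125 = 125
Example (1,3,3,1) → sorted (1,1,3,3): b_i ≤ i ∀i, a PF.

125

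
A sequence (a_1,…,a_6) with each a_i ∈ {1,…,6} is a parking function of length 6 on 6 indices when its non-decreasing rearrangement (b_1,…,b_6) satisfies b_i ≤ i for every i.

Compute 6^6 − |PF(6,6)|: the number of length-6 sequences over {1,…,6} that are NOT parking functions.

#PF = (6−6+1)·(6+1)^(6−1) = 1·16807 = 16807 [KW]
Check (2,6,4,5,4,6) → sorted (2,4,4,5,6,6): b_1=2>1, not a PF.
Total 46656; non-PF = 46656−16807 = 29849

29849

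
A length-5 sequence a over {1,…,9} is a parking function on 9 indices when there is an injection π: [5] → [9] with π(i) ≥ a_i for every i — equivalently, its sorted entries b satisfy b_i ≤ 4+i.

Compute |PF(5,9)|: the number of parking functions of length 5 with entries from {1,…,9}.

Count = (10−5)·10^(5−1) = 5×10000 = 50000
One tuple (7,5,4,4,1) → sorted (1,4,4,5,7): b_i ≤ 4+i ∀i, a PF.

50000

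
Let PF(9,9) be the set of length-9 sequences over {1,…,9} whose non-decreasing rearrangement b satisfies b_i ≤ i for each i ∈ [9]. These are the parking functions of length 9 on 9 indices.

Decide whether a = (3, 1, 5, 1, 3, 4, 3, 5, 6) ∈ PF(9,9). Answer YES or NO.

Rearranged: b = (1, 1, 3, 3, 3, 4, 5, 5, 6).
  b_1=1 ≤ 1
  b_2=1 ≤ 2
  b_3=3 ≤ 3
  b_4=3 ≤ 4
  b_5=3 ≤ 5
  b_6=4 ≤ 6
  b_7=5 ≤ 7
  b_8=5 ≤ 8
  b_9=6 ≤ 9
All bounds hold ⇒ YES

YES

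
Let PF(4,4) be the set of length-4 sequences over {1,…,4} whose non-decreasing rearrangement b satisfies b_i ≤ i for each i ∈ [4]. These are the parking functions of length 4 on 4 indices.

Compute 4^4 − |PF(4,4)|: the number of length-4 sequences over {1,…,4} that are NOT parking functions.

|PF| = (4+1−4)·(4+1)^{4−1} = 1·125 = 125 (Konheim–Weiss)
One tuple (1,3,3,3) → sorted (1,3,3,3): b_2=3>2, not a PF.
Total 256; non-PF = 256−125 = 131

131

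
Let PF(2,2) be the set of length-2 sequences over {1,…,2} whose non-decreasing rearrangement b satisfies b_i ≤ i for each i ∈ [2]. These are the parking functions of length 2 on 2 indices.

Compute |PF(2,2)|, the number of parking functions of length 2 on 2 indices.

|PF(2,2)| = (2−2+1)·(2+1)^(2−1) = 1·3 = 3 [KW]
Check (2,1) → sorted (1,2): b_i ≤ i ∀i, a PF.

3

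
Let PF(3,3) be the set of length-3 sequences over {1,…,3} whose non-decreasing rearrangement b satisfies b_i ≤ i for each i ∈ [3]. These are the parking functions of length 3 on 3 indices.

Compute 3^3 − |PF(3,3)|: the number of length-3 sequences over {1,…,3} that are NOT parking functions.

|PF(3,3)| = (3−3+1)·(3+1)^(3−1) = 1·16 = 16 (Konheim–Weiss)
E.g. (3,3,3) → sorted (3,3,3): b_1=3>1, not a PF.
So 27 − 16 = 11 fail.

11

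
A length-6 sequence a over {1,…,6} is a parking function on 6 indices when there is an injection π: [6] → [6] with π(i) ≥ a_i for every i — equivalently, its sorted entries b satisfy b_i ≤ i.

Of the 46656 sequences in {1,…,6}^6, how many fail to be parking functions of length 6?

|PF| = (6+1−6)·(6+1)^{6−1} = 1×16807 = 16807 [KW]
Example (3,2,2,6,6,6) → sorted (2,2,3,6,6,6): b_1=2>1, not a PF.
6^6 − 16807 = 46656 − 16807 = 29849

29849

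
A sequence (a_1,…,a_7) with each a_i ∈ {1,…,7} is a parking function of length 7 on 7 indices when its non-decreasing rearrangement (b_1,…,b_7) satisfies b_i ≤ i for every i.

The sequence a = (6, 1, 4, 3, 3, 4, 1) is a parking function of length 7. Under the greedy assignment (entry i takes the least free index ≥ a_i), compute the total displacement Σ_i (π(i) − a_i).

Σπ(i) = 1+…+7 = 28; Σa = 6+1+4+3+3+4+1 = 22; disp = 28−22 = 6.

6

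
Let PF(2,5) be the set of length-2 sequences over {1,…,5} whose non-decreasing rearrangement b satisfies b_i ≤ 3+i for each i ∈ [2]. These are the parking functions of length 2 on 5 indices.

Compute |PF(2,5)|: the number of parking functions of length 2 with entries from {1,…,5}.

24

#PF = (5−2+1)·(5+1)^(2−1) = 4·6 = 24 (Konheim–Weiss)
E.g. (3,2) → sorted (2,3): b_i ≤ 3+i ∀i, a PF.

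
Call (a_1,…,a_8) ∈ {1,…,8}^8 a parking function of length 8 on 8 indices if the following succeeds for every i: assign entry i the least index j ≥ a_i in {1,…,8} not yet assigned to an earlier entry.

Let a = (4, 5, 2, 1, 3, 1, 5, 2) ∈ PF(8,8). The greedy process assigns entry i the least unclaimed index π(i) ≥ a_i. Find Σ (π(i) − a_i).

Σπ = 36 ({1..8} each once); Σa = 4+5+2+1+3+1+5+2 = 23; disp = 36−23 = 13.

13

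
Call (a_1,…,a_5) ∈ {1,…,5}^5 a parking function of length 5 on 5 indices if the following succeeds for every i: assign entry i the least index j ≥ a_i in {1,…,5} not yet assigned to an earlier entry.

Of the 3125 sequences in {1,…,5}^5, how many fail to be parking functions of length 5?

Count = (5+1−5)·(5+1)^{5−1} = 1×1296 = 1296 (Konheim–Weiss)
Example (5,5,2,2,5) → sorted (2,2,5,5,5): b_1=2>1, not a PF.
Total 3125; non-PF = 3125−1296 = 1829

1829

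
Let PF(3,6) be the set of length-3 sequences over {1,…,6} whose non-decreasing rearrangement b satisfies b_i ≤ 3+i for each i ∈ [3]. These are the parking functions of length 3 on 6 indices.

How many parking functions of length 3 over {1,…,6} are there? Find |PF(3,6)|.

Count = (7−3)·7^(3−1) = 4×49 = 196 (Pollak)
One tuple (3,2,6) → sorted (2,3,6): b_i ≤ 3+i ∀i, a PF.

196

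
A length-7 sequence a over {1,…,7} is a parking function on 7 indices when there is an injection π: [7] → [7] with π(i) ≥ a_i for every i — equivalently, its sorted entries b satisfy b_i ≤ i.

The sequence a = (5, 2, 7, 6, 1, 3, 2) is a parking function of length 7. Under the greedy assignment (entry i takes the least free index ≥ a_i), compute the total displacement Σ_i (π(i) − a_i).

Σπ(i) = 1+…+7 = 28; Σa = 5+2+7+6+1+3+2 = 26; disp = 28−26 = 2.

2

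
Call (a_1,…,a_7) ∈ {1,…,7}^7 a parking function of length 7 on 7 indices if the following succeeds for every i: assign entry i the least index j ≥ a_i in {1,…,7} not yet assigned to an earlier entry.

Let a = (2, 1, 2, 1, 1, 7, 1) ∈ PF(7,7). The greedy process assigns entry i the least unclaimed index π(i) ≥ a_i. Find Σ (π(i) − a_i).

13

Σπ(i) = 1+…+7 = 28; Σa = 2+1+2+1+1+7+1 = 15; disp = 28−15 = 13.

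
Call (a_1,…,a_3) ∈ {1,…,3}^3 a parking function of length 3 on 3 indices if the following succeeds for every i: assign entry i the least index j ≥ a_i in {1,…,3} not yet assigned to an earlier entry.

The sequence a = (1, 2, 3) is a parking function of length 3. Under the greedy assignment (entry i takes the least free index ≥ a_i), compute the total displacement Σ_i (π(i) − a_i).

0

Σπ = 3·4/2 = 6 (π permutes [3]); Σa = 1+2+3 = 6; disp = 6−6 = 0.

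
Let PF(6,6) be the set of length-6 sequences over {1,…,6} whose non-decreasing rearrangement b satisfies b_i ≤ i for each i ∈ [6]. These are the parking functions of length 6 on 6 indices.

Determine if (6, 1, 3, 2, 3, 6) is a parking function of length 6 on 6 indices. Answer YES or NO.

NO

Rearranged: b = (1, 2, 3, 3, 6, 6).
  b_1=1 ≤ 1
  b_2=2 ≤ 2
  b_3=3 ≤ 3
  b_4=3 ≤ 4
  b_5=6 > 5
  fails at i=5 ⇒ NO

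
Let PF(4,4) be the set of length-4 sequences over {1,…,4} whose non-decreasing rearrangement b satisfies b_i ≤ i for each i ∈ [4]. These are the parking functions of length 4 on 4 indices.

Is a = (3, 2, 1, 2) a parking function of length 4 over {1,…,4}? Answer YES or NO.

Order a: b = (1, 2, 2, 3).
  b_1=1 ≤ 1
  b_2=2 ≤ 2
  b_3=2 ≤ 3
  b_4=3 ≤ 4
All bounds hold ⇒ YES

YES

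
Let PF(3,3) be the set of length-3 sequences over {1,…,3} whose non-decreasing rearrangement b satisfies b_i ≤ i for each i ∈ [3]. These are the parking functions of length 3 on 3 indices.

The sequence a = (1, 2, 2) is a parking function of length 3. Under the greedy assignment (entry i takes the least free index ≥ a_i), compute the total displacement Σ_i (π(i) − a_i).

Σπ(i) = 1+…+3 = 6; Σa = 1+2+2 = 5; disp = 6−5 = 1.

1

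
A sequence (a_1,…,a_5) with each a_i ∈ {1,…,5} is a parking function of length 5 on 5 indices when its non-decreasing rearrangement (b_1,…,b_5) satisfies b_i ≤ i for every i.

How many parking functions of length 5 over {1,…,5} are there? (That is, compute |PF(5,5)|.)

#PF = (5−5+1)·(5+1)^(5−1) = 1×1296 = 1296 (Konheim–Weiss)
Check (2,3,1,2,5) → sorted (1,2,2,3,5): b_i ≤ i ∀i, a PF.

1296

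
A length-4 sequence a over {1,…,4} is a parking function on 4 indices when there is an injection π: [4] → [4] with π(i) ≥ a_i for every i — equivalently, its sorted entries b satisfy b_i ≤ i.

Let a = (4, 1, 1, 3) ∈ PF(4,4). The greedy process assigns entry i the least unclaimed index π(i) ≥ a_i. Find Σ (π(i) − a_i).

1

Σπ = 4·5/2 = 10 (π permutes [4]); Σa = 4+1+1+3 = 9; disp = 10−9 = 1.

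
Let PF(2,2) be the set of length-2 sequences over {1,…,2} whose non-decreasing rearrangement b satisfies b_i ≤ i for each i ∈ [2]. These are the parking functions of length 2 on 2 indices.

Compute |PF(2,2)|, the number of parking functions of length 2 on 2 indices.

Count = 1·3^1 = 1·3 = 3 (Konheim–Weiss)
Example (1,1) → sorted (1,1): b_i ≤ i ∀i, a PF.

3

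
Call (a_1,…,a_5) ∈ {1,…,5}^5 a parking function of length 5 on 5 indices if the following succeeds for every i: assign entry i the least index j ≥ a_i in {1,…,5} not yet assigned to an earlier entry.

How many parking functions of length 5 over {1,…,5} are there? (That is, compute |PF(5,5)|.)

|PF| = (6−5)·6^(5−1) = 1·1296 = 1296
One tuple (4,1,2,1,5) → sorted (1,1,2,4,5): b_i ≤ i ∀i, a PF.

1296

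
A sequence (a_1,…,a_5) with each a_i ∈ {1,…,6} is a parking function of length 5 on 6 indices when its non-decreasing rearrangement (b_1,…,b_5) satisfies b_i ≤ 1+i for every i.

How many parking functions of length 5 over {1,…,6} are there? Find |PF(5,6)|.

#PF = (6+1−5)·(6+1)^{5−1} = 2·2401 = 4802 (Konheim–Weiss)
One tuple (2,2,4,5,3) → sorted (2,2,3,4,5): b_i ≤ 1+i ∀i, a PF.

4802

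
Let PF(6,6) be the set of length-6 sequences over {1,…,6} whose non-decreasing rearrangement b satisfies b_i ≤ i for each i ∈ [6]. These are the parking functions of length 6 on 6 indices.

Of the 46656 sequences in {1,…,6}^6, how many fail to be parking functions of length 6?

Count = 1·7^5 = 1×16807 = 16807 [KW]
Example (5,5,6,3,2,4) → sorted (2,3,4,5,5,6): b_1=2>1, not a PF.
Total 46656; non-PF = 46656−16807 = 29849

29849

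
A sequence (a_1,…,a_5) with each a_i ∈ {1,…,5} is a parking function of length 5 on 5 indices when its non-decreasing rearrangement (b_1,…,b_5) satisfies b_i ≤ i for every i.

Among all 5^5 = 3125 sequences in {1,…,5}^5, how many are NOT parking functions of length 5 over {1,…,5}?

|PF| = (5−5+1)·(5+1)^(5−1) = 1·1296 = 1296 (Pollak)
E.g. (1,5,1,5,2) → sorted (1,1,2,5,5): b_4=5>4, not a PF.
So 3125 − 1296 = 1829 fail.

1829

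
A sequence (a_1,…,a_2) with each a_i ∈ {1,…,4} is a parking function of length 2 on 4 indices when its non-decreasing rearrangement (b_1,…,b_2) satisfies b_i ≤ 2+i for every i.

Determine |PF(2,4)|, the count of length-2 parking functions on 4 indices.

15

|PF(2,4)| = (4+1−2)·(4+1)^{2−1} = 3×5 = 15 [KW]
One tuple (4,3) → sorted (3,4): b_i ≤ 2+i ∀i, a PF.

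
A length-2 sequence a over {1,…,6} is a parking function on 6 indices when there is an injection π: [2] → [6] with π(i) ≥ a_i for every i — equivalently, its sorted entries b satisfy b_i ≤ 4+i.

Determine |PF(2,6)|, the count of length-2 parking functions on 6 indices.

|PF(2,6)| = (7−2)·7^(2−1) = 5 · 7 = 35
Example (4,1) → sorted (1,4): b_i ≤ 4+i ∀i, a PF.

35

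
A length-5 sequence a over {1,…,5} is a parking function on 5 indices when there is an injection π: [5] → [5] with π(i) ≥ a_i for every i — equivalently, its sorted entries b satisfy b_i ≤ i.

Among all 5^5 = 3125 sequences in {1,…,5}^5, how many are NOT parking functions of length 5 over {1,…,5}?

#PF = (5−5+1)·(5+1)^(5−1) = 1 · 1296 = 1296 [KW]
One tuple (2,4,4,4,4) → sorted (2,4,4,4,4): b_1=2>1, not a PF.
5^5 − 1296 = 3125 − 1296 = 1829

1829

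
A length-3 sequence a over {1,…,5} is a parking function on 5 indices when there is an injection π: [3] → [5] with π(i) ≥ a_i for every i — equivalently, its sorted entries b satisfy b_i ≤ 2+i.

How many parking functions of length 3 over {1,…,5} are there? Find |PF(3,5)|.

|PF| = (5+1−3)·(5+1)^{3−1} = 3×36 = 108 [KW]
Check (2,5,2) → sorted (2,2,5): b_i ≤ 2+i ∀i, a PF.

108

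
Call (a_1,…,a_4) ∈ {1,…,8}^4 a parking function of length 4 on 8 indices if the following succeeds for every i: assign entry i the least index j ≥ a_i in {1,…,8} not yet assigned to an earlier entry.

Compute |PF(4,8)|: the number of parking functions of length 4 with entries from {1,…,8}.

3645

Count = (8−4+1)·(8+1)^(4−1) = 5·729 = 3645 (Konheim–Weiss)
One tuple (2,7,6,1) → sorted (1,2,6,7): b_i ≤ 4+i ∀i, a PF.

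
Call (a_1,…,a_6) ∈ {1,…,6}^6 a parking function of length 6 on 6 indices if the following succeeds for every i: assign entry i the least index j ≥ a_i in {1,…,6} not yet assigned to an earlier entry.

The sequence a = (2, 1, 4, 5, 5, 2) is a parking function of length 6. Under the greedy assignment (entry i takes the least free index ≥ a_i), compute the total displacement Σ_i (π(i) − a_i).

Σπ(i) = 1+…+6 = 21; Σa = 2+1+4+5+5+2 = 19; disp = 21−19 = 2.

2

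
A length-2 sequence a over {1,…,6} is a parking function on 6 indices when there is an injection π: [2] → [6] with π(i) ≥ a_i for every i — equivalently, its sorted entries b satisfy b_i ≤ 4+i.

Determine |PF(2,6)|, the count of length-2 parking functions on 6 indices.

Count = (6−2+1)·(6+1)^(2−1) = 5×7 = 35 [KW]
One tuple (1,2) → sorted (1,2): b_i ≤ 4+i ∀i, a PF.

35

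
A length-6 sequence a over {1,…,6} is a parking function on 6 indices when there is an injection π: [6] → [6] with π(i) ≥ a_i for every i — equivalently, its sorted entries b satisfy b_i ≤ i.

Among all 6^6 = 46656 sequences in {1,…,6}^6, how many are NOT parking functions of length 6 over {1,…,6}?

29849

|PF(6,6)| = (6−6+1)·(6+1)^(6−1) = 1×16807 = 16807 [KW]
One tuple (4,3,5,5,5,6) → sorted (3,4,5,5,5,6): b_1=3>1, not a PF.
6^6 − 16807 = 46656 − 16807 = 29849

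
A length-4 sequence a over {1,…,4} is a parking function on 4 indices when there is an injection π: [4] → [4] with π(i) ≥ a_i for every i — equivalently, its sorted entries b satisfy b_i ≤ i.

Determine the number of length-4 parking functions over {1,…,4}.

|PF(4,4)| = (4−4+1)·(4+1)^(4−1) = 1·125 = 125 (Pollak)
E.g. (1,1,3,1) → sorted (1,1,1,3): b_i ≤ i ∀i, a PF.

125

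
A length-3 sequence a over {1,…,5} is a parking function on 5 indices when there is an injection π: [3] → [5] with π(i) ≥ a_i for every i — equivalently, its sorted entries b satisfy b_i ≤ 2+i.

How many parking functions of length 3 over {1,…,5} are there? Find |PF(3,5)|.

|PF| = (5+1−3)·(5+1)^{3−1} = 3 · 36 = 108 [KW]
One tuple (3,1,5) → sorted (1,3,5): b_i ≤ 2+i ∀i, a PF.

108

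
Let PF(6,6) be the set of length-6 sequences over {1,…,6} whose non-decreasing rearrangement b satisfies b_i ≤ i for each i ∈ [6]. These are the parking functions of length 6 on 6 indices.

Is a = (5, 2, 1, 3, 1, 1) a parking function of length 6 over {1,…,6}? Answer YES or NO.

Rearranged: b = (1, 1, 1, 2, 3, 5).
  b_1=1 ≤ 1
  b_2=1 ≤ 2
  b_3=1 ≤ 3
  b_4=2 ≤ 4
  b_5=3 ≤ 5
  b_6=5 ≤ 6
All bounds hold ⇒ YES

YES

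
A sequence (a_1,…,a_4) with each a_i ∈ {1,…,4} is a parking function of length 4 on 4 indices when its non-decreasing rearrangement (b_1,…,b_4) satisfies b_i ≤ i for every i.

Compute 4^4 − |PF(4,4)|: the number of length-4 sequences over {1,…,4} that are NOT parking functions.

|PF(4,4)| = 1·5^3 = 1·125 = 125 (Pollak)
Check (2,4,3,4) → sorted (2,3,4,4): b_1=2>1, not a PF.
4^4 − 125 = 256 − 125 = 131

131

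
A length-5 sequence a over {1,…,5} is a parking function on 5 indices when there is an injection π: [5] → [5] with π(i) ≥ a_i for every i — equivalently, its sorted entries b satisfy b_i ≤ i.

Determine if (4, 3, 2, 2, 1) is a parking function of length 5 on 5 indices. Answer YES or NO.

Rearranged: b = (1, 2, 2, 3, 4).
  b_1=1 ≤ 1
  b_2=2 ≤ 2
  b_3=2 ≤ 3
  b_4=3 ≤ 4
  b_5=4 ≤ 5
All bounds hold ⇒ YES

YES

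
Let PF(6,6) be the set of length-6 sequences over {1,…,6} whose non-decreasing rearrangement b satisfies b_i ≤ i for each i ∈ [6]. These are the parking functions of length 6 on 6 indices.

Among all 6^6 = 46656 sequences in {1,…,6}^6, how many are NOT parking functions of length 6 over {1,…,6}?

#PF = (6−6+1)·(6+1)^(6−1) = 1×16807 = 16807
Check (5,6,6,3,4,4) → sorted (3,4,4,5,6,6): b_1=3>1, not a PF.
So 46656 − 16807 = 29849 fail.

29849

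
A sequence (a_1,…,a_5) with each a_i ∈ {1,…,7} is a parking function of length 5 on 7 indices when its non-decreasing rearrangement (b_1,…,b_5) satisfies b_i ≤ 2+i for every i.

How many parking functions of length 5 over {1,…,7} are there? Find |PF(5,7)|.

12288

#PF = 3·8^4 = 3 · 4096 = 12288 (Konheim–Weiss)
E.g. (3,6,7,5,4) → sorted (3,4,5,6,7): b_i ≤ 2+i ∀i, a PF.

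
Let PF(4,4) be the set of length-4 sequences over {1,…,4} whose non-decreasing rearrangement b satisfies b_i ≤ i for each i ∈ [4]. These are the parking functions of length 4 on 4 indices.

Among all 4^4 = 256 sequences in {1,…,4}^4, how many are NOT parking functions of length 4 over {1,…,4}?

131

#PF = (4+1−4)·(4+1)^{4−1} = 1 · 125 = 125 [KW]
One tuple (3,3,4,4) → sorted (3,3,4,4): b_1=3>1, not a PF.
Total 256; non-PF = 256−125 = 131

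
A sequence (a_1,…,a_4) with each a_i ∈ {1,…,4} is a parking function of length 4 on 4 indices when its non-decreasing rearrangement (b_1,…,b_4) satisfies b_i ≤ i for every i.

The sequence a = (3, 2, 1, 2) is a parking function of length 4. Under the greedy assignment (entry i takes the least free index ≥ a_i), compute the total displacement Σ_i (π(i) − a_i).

2

Σπ = 10 ({1..4} each once); Σa = 3+2+1+2 = 8; disp = 10−8 = 2.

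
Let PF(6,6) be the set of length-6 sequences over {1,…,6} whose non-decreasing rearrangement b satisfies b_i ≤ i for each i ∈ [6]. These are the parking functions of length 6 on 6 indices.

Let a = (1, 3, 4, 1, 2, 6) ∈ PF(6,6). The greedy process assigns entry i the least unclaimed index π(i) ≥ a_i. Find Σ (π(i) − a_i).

4

Σπ = 6·7/2 = 21 (π permutes [6]); Σa = 1+3+4+1+2+6 = 17; disp = 21−17 = 4.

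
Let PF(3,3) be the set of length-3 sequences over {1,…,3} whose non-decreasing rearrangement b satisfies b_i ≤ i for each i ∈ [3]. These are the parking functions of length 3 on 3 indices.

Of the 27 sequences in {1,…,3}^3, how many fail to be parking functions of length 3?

|PF(3,3)| = (4−3)·4^(3−1) = 1·16 = 16 (Pollak)
One tuple (3,3,2) → sorted (2,3,3): b_1=2>1, not a PF.
Total 27; non-PF = 27−16 = 11

11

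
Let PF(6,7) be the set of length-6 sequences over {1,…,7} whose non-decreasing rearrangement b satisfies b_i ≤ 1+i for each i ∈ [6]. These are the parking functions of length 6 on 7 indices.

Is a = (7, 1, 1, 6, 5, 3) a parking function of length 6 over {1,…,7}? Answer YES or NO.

YES

Rearranged: b = (1, 1, 3, 5, 6, 7).
  b_1=1 ≤ 2
  b_2=1 ≤ 3
  b_3=3 ≤ 4
  b_4=5 ≤ 5
  b_5=6 ≤ 6
  b_6=7 ≤ 7
All bounds hold ⇒ YES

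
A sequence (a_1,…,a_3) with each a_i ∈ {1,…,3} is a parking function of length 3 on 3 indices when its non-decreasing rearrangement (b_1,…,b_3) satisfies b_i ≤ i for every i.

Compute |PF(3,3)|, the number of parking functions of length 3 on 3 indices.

16

#PF = 1·4^2 = 1·16 = 16 (Konheim–Weiss)
Check (3,2,1) → sorted (1,2,3): b_i ≤ i ∀i, a PF.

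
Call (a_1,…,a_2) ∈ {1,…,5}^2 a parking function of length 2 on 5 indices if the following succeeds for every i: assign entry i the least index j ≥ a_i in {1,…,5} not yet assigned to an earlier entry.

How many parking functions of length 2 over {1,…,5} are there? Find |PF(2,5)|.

24

|PF| = (5+1−2)·(5+1)^{2−1} = 4 · 6 = 24 (Konheim–Weiss)
E.g. (4,1) → sorted (1,4): b_i ≤ 3+i ∀i, a PF.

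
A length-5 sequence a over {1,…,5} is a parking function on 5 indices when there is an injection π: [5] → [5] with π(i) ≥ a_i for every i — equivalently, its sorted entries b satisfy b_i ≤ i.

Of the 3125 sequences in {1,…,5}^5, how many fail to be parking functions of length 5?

1829

#PF = (6−5)·6^(5−1) = 1 · 1296 = 1296 (Konheim–Weiss)
One tuple (4,2,3,4,3) → sorted (2,3,3,4,4): b_1=2>1, not a PF.
5^5 − 1296 = 3125 − 1296 = 1829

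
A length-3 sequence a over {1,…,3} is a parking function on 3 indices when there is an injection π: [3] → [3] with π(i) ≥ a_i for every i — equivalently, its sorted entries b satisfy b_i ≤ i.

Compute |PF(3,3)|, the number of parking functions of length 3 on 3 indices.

16

|PF| = (3+1−3)·(3+1)^{3−1} = 1×16 = 16 (Pollak)
Example (1,1,1) → sorted (1,1,1): b_i ≤ i ∀i, a PF.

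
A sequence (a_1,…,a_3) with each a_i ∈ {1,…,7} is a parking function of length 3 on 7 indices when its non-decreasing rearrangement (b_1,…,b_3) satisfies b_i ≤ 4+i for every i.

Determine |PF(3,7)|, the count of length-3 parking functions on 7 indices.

320

#PF = 5·8^2 = 5 · 64 = 320
One tuple (1,6,5) → sorted (1,5,6): b_i ≤ 4+i ∀i, a PF.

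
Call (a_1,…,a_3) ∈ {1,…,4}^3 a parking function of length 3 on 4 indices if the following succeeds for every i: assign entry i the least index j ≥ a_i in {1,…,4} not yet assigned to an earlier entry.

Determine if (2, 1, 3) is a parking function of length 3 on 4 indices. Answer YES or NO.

Sorted: b = (1, 2, 3).
  b_1=1 ≤ 2
  b_2=2 ≤ 3
  b_3=3 ≤ 4
All bounds hold ⇒ YES

YES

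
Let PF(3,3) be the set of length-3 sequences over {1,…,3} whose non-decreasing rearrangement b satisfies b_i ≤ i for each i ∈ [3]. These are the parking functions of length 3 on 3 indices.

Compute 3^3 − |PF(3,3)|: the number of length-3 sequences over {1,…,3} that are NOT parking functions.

|PF| = (4−3)·4^(3−1) = 1·16 = 16
One tuple (3,2,3) → sorted (2,3,3): b_1=2>1, not a PF.
So 27 − 16 = 11 fail.

11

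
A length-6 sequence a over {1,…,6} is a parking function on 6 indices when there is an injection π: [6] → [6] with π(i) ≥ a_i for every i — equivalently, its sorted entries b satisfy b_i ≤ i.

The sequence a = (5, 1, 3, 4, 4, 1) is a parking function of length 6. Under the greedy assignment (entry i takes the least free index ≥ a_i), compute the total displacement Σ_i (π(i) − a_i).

3

Σπ = 6·7/2 = 21 (π permutes [6]); Σa = 5+1+3+4+4+1 = 18; disp = 21−18 = 3.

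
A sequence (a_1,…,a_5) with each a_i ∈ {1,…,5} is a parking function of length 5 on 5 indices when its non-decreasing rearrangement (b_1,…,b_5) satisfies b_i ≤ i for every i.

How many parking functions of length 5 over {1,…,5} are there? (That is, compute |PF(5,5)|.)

|PF(5,5)| = 1·6^4 = 1·1296 = 1296 (Pollak)
One tuple (2,2,1,2,3) → sorted (1,2,2,2,3): b_i ≤ i ∀i, a PF.

1296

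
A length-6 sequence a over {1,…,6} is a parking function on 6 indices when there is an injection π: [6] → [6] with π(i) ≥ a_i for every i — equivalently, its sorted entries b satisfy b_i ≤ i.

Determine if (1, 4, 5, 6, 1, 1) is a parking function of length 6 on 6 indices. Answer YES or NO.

Order a: b = (1, 1, 1, 4, 5, 6).
  b_1=1 ≤ 1
  b_2=1 ≤ 2
  b_3=1 ≤ 3
  b_4=4 ≤ 4
  b_5=5 ≤ 5
  b_6=6 ≤ 6
All bounds hold ⇒ YES

YES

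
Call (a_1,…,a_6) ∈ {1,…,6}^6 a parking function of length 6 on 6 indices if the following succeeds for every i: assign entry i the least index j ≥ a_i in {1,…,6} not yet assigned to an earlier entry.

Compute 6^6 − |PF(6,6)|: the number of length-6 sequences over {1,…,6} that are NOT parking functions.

29849

|PF(6,6)| = (6+1−6)·(6+1)^{6−1} = 1 · 16807 = 16807 (Pollak)
Example (4,4,2,4,4,5) → sorted (2,4,4,4,4,5): b_1=2>1, not a PF.
6^6 − 16807 = 46656 − 16807 = 29849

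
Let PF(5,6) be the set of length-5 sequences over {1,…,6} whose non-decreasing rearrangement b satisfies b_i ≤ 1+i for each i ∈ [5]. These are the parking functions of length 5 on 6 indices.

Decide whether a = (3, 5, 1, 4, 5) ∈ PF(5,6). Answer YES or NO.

YES

Rearranged: b = (1, 3, 4, 5, 5).
  b_1=1 ≤ 2
  b_2=3 ≤ 3
  b_3=4 ≤ 4
  b_4=5 ≤ 5
  b_5=5 ≤ 6
All bounds hold ⇒ YES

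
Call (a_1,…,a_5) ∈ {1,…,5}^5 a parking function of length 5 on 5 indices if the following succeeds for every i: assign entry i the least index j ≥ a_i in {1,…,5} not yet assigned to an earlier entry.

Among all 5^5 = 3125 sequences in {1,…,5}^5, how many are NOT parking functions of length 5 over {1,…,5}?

1829

#PF = 1·6^4 = 1×1296 = 1296
Check (4,3,2,3,5) → sorted (2,3,3,4,5): b_1=2>1, not a PF.
Total 3125; non-PF = 3125−1296 = 1829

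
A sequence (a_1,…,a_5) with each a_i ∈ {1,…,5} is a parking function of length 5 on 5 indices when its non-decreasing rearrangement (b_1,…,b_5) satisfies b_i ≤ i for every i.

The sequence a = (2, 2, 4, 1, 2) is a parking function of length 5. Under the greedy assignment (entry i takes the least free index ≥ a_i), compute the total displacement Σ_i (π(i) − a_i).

Σπ = 5·6/2 = 15 (π permutes [5]); Σa = 2+2+4+1+2 = 11; disp = 15−11 = 4.

4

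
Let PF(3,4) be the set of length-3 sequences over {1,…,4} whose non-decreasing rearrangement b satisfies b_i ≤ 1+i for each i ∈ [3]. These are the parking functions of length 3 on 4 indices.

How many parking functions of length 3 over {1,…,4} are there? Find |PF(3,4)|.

Count = (5−3)·5^(3−1) = 2 · 25 = 50
Example (4,2,3) → sorted (2,3,4): b_i ≤ 1+i ∀i, a PF.

50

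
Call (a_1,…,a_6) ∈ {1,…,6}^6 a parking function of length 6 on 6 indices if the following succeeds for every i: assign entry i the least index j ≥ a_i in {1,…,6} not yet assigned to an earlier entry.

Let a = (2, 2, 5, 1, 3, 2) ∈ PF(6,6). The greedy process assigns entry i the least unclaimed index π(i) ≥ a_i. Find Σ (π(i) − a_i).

Σπ = 6·7/2 = 21 (π permutes [6]); Σa = 2+2+5+1+3+2 = 15; disp = 21−15 = 6.

6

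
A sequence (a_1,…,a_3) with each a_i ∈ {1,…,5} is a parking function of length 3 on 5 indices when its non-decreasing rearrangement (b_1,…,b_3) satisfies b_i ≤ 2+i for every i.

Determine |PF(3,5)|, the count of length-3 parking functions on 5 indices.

|PF| = (5+1−3)·(5+1)^{3−1} = 3·36 = 108 (Konheim–Weiss)
E.g. (2,2,3) → sorted (2,2,3): b_i ≤ 2+i ∀i, a PF.

108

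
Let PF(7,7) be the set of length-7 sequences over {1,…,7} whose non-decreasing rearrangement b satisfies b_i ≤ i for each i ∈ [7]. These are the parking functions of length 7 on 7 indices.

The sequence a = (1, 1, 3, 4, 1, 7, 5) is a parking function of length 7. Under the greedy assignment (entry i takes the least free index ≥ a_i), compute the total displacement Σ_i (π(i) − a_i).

6

Σπ = 7·8/2 = 28 (π permutes [7]); Σa = 1+1+3+4+1+7+5 = 22; disp = 28−22 = 6.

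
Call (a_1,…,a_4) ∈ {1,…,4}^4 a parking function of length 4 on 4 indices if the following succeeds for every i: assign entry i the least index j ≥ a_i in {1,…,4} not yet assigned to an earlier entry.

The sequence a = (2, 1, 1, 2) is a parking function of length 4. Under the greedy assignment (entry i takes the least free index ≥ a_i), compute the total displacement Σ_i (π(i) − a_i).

4

Σπ(i) = 1+…+4 = 10; Σa = 2+1+1+2 = 6; disp = 10−6 = 4.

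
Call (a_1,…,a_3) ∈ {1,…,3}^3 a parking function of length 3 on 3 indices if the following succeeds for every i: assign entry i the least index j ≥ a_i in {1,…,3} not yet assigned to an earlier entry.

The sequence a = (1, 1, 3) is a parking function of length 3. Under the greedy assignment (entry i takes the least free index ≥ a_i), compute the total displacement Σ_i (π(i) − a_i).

Σπ = 6 ({1..3} each once); Σa = 1+1+3 = 5; disp = 6−5 = 1.

1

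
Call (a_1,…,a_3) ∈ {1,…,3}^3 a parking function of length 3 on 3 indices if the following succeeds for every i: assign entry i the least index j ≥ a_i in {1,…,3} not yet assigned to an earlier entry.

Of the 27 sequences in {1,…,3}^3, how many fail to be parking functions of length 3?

Count = (3−3+1)·(3+1)^(3−1) = 1·16 = 16
Check (3,3,2) → sorted (2,3,3): b_1=2>1, not a PF.
3^3 − 16 = 27 − 16 = 11

11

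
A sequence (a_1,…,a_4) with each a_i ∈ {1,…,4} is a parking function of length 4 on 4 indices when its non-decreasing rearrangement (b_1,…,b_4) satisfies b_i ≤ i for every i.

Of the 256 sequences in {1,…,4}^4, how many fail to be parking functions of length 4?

131

|PF| = (4−4+1)·(4+1)^(4−1) = 1·125 = 125 [KW]
One tuple (3,2,4,4) → sorted (2,3,4,4): b_1=2>1, not a PF.
4^4 − 125 = 256 − 125 = 131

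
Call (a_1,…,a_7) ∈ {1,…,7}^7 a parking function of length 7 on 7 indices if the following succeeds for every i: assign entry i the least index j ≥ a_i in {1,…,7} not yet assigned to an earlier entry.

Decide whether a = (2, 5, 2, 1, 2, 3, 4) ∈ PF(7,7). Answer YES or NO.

Sorted: b = (1, 2, 2, 2, 3, 4, 5).
  b_1=1 ≤ 1
  b_2=2 ≤ 2
  b_3=2 ≤ 3
  b_4=2 ≤ 4
  b_5=3 ≤ 5
  b_6=4 ≤ 6
  b_7=5 ≤ 7
All bounds hold ⇒ YES

YES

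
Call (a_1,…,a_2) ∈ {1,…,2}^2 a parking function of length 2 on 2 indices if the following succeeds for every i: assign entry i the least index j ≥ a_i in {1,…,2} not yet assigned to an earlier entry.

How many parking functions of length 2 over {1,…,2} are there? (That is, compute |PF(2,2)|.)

3

Count = 1·3^1 = 1×3 = 3 (Pollak)
Check (2,1) → sorted (1,2): b_i ≤ i ∀i, a PF.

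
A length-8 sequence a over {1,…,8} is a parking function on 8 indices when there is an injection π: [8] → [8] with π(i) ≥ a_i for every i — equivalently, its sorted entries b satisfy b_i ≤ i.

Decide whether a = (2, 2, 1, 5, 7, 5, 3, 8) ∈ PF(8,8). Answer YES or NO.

YES

Order a: b = (1, 2, 2, 3, 5, 5, 7, 8).
  b_1=1 ≤ 1
  b_2=2 ≤ 2
  b_3=2 ≤ 3
  b_4=3 ≤ 4
  b_5=5 ≤ 5
  b_6=5 ≤ 6
  b_7=7 ≤ 7
  b_8=8 ≤ 8
All bounds hold ⇒ YES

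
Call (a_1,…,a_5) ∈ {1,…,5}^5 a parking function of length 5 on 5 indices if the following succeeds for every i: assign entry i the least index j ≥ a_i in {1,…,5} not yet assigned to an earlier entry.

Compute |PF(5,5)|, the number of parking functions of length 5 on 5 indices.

1296

Count = 1·6^4 = 1×1296 = 1296 (Pollak)
E.g. (5,2,4,3,1) → sorted (1,2,3,4,5): b_i ≤ i ∀i, a PF.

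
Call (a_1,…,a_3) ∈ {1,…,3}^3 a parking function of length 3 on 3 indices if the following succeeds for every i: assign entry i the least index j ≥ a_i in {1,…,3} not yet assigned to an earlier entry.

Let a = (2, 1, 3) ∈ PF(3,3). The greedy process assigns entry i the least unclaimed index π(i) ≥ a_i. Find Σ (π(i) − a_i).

Σπ(i) = 1+…+3 = 6; Σa = 2+1+3 = 6; disp = 6−6 = 0.

0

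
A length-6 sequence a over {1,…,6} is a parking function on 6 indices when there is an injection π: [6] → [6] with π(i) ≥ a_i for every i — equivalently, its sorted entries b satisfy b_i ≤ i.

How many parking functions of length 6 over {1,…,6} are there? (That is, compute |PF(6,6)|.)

16807

|PF| = (6−6+1)·(6+1)^(6−1) = 1 · 16807 = 16807 (Konheim–Weiss)
One tuple (3,2,1,1,5,1) → sorted (1,1,1,2,3,5): b_i ≤ i ∀i, a PF.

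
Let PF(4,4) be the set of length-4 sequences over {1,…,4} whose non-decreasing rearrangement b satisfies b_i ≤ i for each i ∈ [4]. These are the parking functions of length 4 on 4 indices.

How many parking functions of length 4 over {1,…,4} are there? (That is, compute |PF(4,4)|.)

125

#PF = (4+1−4)·(4+1)^{4−1} = 1·125 = 125 (Konheim–Weiss)
E.g. (3,1,1,4) → sorted (1,1,3,4): b_i ≤ i ∀i, a PF.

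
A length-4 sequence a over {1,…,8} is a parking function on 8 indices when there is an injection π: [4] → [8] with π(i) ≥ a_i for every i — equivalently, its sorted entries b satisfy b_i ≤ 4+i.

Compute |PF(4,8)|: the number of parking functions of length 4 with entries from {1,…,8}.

3645

|PF| = (8−4+1)·(8+1)^(4−1) = 5×729 = 3645
E.g. (6,1,2,6) → sorted (1,2,6,6): b_i ≤ 4+i ∀i, a PF.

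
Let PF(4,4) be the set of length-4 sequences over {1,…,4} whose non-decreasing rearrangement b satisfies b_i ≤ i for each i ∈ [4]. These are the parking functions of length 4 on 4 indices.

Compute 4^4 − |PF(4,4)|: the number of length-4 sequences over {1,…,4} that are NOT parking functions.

#PF = (5−4)·5^(4−1) = 1 · 125 = 125
Check (4,2,4,2) → sorted (2,2,4,4): b_1=2>1, not a PF.
Total 256; non-PF = 256−125 = 131

131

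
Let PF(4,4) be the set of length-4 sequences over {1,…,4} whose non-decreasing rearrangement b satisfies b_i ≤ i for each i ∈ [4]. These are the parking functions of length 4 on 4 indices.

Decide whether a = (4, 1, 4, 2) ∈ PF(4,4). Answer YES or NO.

Order a: b = (1, 2, 4, 4).
  b_1=1 ≤ 1
  b_2=2 ≤ 2
  b_3=4 > 3
  fails at i=3 ⇒ NO

NO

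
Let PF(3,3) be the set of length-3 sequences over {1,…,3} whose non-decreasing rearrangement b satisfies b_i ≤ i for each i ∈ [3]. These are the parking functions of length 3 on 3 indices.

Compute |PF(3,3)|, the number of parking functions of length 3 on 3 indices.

16

|PF| = (4−3)·4^(3−1) = 1·16 = 16 (Konheim–Weiss)
Check (1,1,1) → sorted (1,1,1): b_i ≤ i ∀i, a PF.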